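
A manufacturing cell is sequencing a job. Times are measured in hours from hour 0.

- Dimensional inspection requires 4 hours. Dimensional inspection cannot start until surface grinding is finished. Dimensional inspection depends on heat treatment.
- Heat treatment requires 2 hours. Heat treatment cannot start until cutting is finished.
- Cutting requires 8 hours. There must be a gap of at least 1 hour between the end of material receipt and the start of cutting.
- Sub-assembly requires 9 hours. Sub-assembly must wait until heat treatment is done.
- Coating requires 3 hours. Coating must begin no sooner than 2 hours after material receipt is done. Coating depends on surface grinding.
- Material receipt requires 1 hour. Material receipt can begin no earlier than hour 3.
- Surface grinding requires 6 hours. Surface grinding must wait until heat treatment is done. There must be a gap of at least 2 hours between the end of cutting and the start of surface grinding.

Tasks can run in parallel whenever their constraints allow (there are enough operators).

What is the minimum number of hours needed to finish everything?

25

Material receipt cannot begin until its own release at hour 3. It runs from hour 3 to 3 + 1 = hour 4.
Cutting waits on material receipt (finishes hour 4, plus 1-hour gap → hour 5), so it starts at hour 5 and finishes at 5 + 8 = hour 13.
After cutting (finishes hour 13), heat treatment can start at hour 13 and finishes at hour 15.
Sub-assembly cannot begin until heat treatment (finishes hour 15). It runs from hour 15 to 15 + 9 = hour 24.
Surface grinding cannot start until heat treatment (finishes hour 15); cutting (finishes hour 13, plus 2-hour gap → hour 15). The controlling bound is hour 15, so surface grinding finishes at 15 + 6 = hour 21.
Coating has to wait for material receipt (finishes hour 4, plus 2-hour gap → hour 6); surface grinding (finishes hour 21). The latest of these is hour 21, so coating runs hour 21 to 21 + 3 = hour 24.
For dimensional inspection: surface grinding (finishes hour 21); heat treatment (finishes hour 15). Taking the maximum gives a start of hour 21, and it finishes at 21 + 4 = hour 25.
All tasks are finished once the last one completes. Finish times: Material receipt at 4, Cutting at 13, Heat treatment at 15, Surface grinding at 21, Dimensional inspection at 25, Coating at 24, Sub-assembly at 24. The latest is hour 25.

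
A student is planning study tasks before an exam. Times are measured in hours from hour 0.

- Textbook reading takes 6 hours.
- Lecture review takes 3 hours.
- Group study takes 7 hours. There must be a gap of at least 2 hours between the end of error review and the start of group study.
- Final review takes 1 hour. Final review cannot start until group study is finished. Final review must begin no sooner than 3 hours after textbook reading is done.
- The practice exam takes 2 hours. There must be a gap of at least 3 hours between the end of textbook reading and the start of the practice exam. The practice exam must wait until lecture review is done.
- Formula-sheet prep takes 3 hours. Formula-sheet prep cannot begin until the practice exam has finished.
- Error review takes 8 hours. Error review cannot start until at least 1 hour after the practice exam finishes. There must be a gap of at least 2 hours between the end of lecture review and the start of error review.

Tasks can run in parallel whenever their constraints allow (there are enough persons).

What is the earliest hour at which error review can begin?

Lecture review has no prerequisites, so it starts at hour 0 and finishes at hour 3.
Nothing blocks textbook reading, so it runs from hour 0 to hour 6.
The practice exam needs all of textbook reading (finishes hour 6, plus 3-hour gap → hour 9); lecture review (finishes hour 3). That puts its earliest start at hour 9; it finishes at 9 + 2 = hour 11.
Error review waits on the practice exam (finishes hour 11, plus 1-hour gap → hour 12); lecture review (finishes hour 3, plus 2-hour gap → hour 5). The latest of these is hour 12, which is the earliest error review can start.

12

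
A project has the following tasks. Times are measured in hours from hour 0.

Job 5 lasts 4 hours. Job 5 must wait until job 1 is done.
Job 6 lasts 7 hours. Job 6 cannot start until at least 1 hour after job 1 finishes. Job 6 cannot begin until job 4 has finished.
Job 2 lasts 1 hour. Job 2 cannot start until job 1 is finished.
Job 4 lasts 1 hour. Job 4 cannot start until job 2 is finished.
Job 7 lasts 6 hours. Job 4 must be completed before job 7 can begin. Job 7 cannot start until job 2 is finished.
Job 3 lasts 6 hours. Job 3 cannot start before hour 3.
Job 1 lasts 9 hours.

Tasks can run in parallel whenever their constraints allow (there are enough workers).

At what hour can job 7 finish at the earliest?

17

Nothing blocks job 1, so it runs from hour 0 to hour 9.
Job 2 waits on job 1 (finishes hour 9), so it starts at hour 9 and finishes at 9 + 1 = hour 10.
Job 4 cannot begin until job 2 (finishes hour 10). It runs from hour 10 to 10 + 1 = hour 11.
Job 7 needs all of job 4 (finishes hour 11); job 2 (finishes hour 10). That puts its earliest start at hour 11; it finishes at 11 + 6 = hour 17.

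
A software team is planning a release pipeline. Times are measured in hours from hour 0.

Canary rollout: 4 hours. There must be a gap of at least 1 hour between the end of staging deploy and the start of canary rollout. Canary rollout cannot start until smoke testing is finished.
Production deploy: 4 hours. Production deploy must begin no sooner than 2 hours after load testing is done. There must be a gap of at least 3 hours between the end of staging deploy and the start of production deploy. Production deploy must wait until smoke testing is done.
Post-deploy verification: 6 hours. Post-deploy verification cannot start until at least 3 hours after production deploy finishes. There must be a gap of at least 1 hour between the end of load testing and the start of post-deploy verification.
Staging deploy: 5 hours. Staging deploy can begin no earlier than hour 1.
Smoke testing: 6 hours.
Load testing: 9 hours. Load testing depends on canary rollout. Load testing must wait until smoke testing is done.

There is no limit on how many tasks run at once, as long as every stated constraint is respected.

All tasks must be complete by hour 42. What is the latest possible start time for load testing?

18

To finish by hour 42, post-deploy verification (duration 6) must start no later than hour 36.
Production deploy must finish before post-deploy verification (must start by hour 36, minus 3-hour gap → hour 33). With a 4-hour duration, production deploy must start by 33 − 4 = hour 29.
Load testing feeds production deploy (must start by hour 29, minus 2-hour gap → hour 27); post-deploy verification (must start by hour 36, minus 1-hour gap → hour 35). Taking the minimum, load testing must finish by hour 27 and start by 27 − 9 = hour 18.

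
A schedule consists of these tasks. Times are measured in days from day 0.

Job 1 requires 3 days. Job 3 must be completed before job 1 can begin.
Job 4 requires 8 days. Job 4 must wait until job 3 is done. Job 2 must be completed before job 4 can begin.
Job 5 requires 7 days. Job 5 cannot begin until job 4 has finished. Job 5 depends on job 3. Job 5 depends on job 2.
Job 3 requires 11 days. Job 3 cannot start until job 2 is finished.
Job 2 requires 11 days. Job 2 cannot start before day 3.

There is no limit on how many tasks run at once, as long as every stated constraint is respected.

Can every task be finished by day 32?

No

After its own release at day 3, job 2 can start at day 3 and finishes at day 14.
Job 3 waits on job 2 (finishes day 14), so it starts at day 14 and finishes at 14 + 11 = day 25.
Job 4 has to wait for job 3 (finishes day 25); job 2 (finishes day 14). The latest of these is day 25, so job 4 runs day 25 to 25 + 8 = day 33.
Job 5 cannot start until job 4 (finishes day 33); job 3 (finishes day 25); job 2 (finishes day 14). The controlling bound is day 33, so job 5 finishes at 33 + 7 = day 40.
Job 1 cannot begin until job 3 (finishes day 25). It runs from day 25 to 25 + 3 = day 28.
The earliest everything can be done is day 40, which is after the deadline of 32, so it is not possible.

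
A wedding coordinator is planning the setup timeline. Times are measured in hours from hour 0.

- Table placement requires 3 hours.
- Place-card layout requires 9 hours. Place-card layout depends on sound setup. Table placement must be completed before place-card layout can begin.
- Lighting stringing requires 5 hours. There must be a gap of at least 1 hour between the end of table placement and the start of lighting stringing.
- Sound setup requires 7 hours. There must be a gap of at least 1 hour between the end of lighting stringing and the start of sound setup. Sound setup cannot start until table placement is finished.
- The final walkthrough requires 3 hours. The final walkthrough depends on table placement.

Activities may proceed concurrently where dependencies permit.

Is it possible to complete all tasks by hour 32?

Yes

Nothing blocks table placement, so it runs from hour 0 to hour 3.
The final walkthrough waits on table placement (finishes hour 3), so it starts at hour 3 and finishes at 3 + 3 = hour 6.
Lighting stringing cannot begin until table placement (finishes hour 3, plus 1-hour gap → hour 4). It runs from hour 4 to 4 + 5 = hour 9.
For sound setup: lighting stringing (finishes hour 9, plus 1-hour gap → hour 10); table placement (finishes hour 3). Taking the maximum gives a start of hour 10, and it finishes at 10 + 7 = hour 17.
For place-card layout: sound setup (finishes hour 17); table placement (finishes hour 3). Taking the maximum gives a start of hour 17, and it finishes at 17 + 9 = hour 26.
Every task is finished by hour 26, which is no later than the deadline of 32, so the schedule is feasible.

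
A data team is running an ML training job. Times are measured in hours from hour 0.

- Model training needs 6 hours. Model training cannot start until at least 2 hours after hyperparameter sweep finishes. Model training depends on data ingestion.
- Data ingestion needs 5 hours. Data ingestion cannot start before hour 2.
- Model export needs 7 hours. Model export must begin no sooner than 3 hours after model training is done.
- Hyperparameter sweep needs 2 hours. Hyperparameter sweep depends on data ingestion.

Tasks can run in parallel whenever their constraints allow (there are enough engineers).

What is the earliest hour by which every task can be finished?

27

After its own release at hour 2, data ingestion can start at hour 2 and finishes at hour 7.
Hyperparameter sweep waits on data ingestion (finishes hour 7), so it starts at hour 7 and finishes at 7 + 2 = hour 9.
Model training has to wait for hyperparameter sweep (finishes hour 9, plus 2-hour gap → hour 11); data ingestion (finishes hour 7). The latest of these is hour 11, so model training runs hour 11 to 11 + 6 = hour 17.
Model export cannot begin until model training (finishes hour 17, plus 3-hour gap → hour 20). It runs from hour 20 to 20 + 7 = hour 27.
All tasks are finished once the last one completes. Finish times: Data ingestion at 7, Hyperparameter sweep at 9, Model training at 17, Model export at 27. The latest is hour 27.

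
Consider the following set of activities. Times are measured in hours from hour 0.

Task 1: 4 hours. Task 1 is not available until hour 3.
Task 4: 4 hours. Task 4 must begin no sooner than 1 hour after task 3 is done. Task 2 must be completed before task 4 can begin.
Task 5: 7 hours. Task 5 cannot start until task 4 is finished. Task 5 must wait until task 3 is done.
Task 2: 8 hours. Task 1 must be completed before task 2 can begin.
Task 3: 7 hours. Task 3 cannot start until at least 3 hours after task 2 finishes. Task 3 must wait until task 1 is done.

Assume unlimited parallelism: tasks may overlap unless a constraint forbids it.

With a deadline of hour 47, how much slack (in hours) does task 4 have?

After its own release at hour 3, task 1 can start at hour 3 and finishes at hour 7.
After task 1 (finishes hour 7), task 2 can start at hour 7 and finishes at hour 15.
Task 3 needs all of task 2 (finishes hour 15, plus 3-hour gap → hour 18); task 1 (finishes hour 7). That puts its earliest start at hour 18; it finishes at 18 + 7 = hour 25.
Task 4 cannot start until task 3 (finishes hour 25, plus 1-hour gap → hour 26); task 2 (finishes hour 15). The controlling bound is hour 26, so task 4 finishes at 26 + 4 = hour 30.

Working backward from the deadline:
Task 5 must finish by hour 47; it takes 7 hours, so it must start by 47 − 7 = hour 40.
Task 4 must finish before task 5 (must start by hour 40). With a 4-hour duration, task 4 must start by 40 − 4 = hour 36.
So task 4 can start as early as hour 26 and as late as hour 36, giving 36 − 26 = 10 hours of slack.

10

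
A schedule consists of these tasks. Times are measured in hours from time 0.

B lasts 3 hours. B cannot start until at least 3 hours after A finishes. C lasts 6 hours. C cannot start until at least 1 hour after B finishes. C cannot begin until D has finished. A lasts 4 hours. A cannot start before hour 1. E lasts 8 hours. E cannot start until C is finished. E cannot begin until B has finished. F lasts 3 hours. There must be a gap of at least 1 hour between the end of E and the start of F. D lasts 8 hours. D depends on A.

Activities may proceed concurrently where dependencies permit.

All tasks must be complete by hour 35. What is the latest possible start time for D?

F has no dependents, so it just needs to finish by hour 35. Starting by 35 − 3 = hour 32 achieves that.
Since F (must start by hour 32, minus 1-hour gap → hour 31) depends on it, E must finish by hour 31. Backing off its 8-hour duration gives a latest start of hour 23.
C feeds into E (must start by hour 23); so C must finish by hour 23 and therefore start by hour 17.
D feeds into C (must start by hour 17); so D must finish by hour 17 and therefore start by hour 9.

9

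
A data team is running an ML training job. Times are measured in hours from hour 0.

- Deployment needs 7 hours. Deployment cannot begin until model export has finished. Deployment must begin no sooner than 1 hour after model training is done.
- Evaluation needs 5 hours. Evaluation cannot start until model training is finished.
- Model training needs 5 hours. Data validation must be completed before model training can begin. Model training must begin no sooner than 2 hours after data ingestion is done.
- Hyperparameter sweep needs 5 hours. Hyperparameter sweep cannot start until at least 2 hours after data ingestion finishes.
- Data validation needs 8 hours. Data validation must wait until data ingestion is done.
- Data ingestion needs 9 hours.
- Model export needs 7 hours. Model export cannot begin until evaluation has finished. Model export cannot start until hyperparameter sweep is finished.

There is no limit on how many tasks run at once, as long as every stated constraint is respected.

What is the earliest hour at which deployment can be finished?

41

Data ingestion can start immediately at hour 0; it finishes at hour 9.
Hyperparameter sweep waits on data ingestion (finishes hour 9, plus 2-hour gap → hour 11), so it starts at hour 11 and finishes at 11 + 5 = hour 16.
Data validation cannot begin until data ingestion (finishes hour 9). It runs from hour 9 to 9 + 8 = hour 17.
Model training needs all of data validation (finishes hour 17); data ingestion (finishes hour 9, plus 2-hour gap → hour 11). That puts its earliest start at hour 17; it finishes at 17 + 5 = hour 22.
Evaluation waits on model training (finishes hour 22), so it starts at hour 22 and finishes at 22 + 5 = hour 27.
For model export: evaluation (finishes hour 27); hyperparameter sweep (finishes hour 16). Taking the maximum gives a start of hour 27, and it finishes at 27 + 7 = hour 34.
Deployment needs all of model export (finishes hour 34); model training (finishes hour 22, plus 1-hour gap → hour 23). That puts its earliest start at hour 34; it finishes at 34 + 7 = hour 41.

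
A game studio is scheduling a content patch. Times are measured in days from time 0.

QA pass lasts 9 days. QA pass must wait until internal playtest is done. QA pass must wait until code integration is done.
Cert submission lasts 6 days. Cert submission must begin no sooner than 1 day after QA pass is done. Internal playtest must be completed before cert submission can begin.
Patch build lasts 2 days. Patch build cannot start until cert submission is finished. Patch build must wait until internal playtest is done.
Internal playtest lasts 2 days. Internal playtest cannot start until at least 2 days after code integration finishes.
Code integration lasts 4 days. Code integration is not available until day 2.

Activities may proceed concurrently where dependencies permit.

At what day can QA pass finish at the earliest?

19

Code integration cannot begin until its own release at day 2. It runs from day 2 to 2 + 4 = day 6.
Internal playtest waits on code integration (finishes day 6, plus 2-day gap → day 8), so it starts at day 8 and finishes at 8 + 2 = day 10.
For QA pass: internal playtest (finishes day 10); code integration (finishes day 6). Taking the maximum gives a start of day 10, and it finishes at 10 + 9 = day 19.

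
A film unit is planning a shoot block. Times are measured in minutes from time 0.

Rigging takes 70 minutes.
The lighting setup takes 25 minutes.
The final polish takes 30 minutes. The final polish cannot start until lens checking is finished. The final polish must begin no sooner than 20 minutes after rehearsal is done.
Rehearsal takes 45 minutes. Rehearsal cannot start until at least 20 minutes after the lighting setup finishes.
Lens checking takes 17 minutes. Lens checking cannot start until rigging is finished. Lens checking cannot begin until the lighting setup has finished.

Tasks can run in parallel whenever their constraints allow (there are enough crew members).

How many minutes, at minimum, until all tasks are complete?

140

The lighting setup can start immediately at minute 0; it finishes at minute 25.
Rehearsal waits on the lighting setup (finishes minute 25, plus 20-minute gap → minute 45), so it starts at minute 45 and finishes at 45 + 45 = minute 90.
Rigging can start immediately at minute 0; it finishes at minute 70.
Lens checking needs all of rigging (finishes minute 70); the lighting setup (finishes minute 25). That puts its earliest start at minute 70; it finishes at 70 + 17 = minute 87.
For the final polish: lens checking (finishes minute 87); rehearsal (finishes minute 90, plus 20-minute gap → minute 110). Taking the maximum gives a start of minute 110, and it finishes at 110 + 30 = minute 140.
All tasks are finished once the last one completes. Finish times: Rigging at 70, The lighting setup at 25, Lens checking at 87, Rehearsal at 90, The final polish at 140. The latest is minute 140.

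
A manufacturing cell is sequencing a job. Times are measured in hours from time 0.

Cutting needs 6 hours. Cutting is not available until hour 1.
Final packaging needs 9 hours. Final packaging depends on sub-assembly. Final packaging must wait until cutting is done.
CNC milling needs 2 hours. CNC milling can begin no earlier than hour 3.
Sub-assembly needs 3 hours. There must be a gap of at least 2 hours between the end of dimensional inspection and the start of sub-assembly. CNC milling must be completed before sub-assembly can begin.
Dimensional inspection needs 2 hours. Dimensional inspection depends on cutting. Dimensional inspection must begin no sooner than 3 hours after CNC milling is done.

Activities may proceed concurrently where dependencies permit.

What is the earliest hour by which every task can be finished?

CNC milling cannot begin until its own release at hour 3. It runs from hour 3 to 3 + 2 = hour 5.
Cutting cannot begin until its own release at hour 1. It runs from hour 1 to 1 + 6 = hour 7.
Dimensional inspection needs all of cutting (finishes hour 7); CNC milling (finishes hour 5, plus 3-hour gap → hour 8). That puts its earliest start at hour 8; it finishes at 8 + 2 = hour 10.
Sub-assembly has to wait for dimensional inspection (finishes hour 10, plus 2-hour gap → hour 12); CNC milling (finishes hour 5). The latest of these is hour 12, so sub-assembly runs hour 12 to 12 + 3 = hour 15.
Final packaging cannot start until sub-assembly (finishes hour 15); cutting (finishes hour 7). The controlling bound is hour 15, so final packaging finishes at 15 + 9 = hour 24.
All tasks are finished once the last one completes. Finish times: Cutting at 7, CNC milling at 5, Dimensional inspection at 10, Sub-assembly at 15, Final packaging at 24. The latest is hour 24.

24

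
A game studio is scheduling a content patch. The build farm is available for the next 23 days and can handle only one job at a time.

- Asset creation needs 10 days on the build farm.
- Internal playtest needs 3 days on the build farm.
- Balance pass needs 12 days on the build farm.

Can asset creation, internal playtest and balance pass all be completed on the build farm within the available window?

No

Running back to back, the jobs need 10 + 3 + 12 = 25 days on the build farm.
Since 25 > 23, they cannot all fit.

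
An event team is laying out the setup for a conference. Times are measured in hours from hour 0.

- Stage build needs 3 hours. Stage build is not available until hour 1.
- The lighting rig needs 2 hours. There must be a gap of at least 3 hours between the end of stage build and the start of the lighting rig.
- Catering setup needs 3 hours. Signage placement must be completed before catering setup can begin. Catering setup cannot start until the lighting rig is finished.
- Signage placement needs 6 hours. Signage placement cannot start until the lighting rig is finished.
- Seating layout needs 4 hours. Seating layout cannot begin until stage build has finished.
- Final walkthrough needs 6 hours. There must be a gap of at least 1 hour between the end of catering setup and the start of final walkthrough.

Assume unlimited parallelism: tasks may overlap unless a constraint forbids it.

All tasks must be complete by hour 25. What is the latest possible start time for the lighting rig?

7

Nothing follows final walkthrough; the deadline of hour 25 is its only limit. It must start by 25 − 6 = hour 19.
Since final walkthrough (must start by hour 19, minus 1-hour gap → hour 18) depends on it, catering setup must finish by hour 18. Backing off its 3-hour duration gives a latest start of hour 15.
Since catering setup (must start by hour 15) depends on it, signage placement must finish by hour 15. Backing off its 6-hour duration gives a latest start of hour 9.
The lighting rig feeds signage placement (must start by hour 9); catering setup (must start by hour 15). Taking the minimum, the lighting rig must finish by hour 9 and start by 9 − 2 = hour 7.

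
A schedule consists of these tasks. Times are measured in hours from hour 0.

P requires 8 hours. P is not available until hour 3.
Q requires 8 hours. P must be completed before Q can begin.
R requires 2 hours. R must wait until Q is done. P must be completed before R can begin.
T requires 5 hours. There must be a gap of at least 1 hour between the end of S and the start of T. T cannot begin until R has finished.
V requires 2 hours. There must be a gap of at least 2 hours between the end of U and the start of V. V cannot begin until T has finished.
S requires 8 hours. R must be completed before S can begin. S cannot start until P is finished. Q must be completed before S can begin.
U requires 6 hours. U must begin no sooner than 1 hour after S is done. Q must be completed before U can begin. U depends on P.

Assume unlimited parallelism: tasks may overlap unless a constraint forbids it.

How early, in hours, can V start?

P waits on its own release at hour 3, so it starts at hour 3 and finishes at 3 + 8 = hour 11.
Q cannot begin until P (finishes hour 11). It runs from hour 11 to 11 + 8 = hour 19.
R needs all of Q (finishes hour 19); P (finishes hour 11). That puts its earliest start at hour 19; it finishes at 19 + 2 = hour 21.
S has to wait for R (finishes hour 21); P (finishes hour 11); Q (finishes hour 19). The latest of these is hour 21, so S runs hour 21 to 21 + 8 = hour 29.
U cannot start until S (finishes hour 29, plus 1-hour gap → hour 30); Q (finishes hour 19); P (finishes hour 11). The controlling bound is hour 30, so U finishes at 30 + 6 = hour 36.
For T: S (finishes hour 29, plus 1-hour gap → hour 30); R (finishes hour 21). Taking the maximum gives a start of hour 30, and it finishes at 30 + 5 = hour 35.
V waits on U (finishes hour 36, plus 2-hour gap → hour 38); T (finishes hour 35). The latest of these is hour 38, which is the earliest V can start.

38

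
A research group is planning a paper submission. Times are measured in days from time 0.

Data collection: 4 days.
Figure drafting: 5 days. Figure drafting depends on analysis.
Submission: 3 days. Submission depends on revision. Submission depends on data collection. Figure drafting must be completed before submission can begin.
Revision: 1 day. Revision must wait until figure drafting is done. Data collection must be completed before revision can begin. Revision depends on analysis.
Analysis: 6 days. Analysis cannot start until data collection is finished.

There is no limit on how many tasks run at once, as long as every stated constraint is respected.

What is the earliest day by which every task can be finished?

19

Data collection has no prerequisites, so it starts at day 0 and finishes at day 4.
Analysis cannot begin until data collection (finishes day 4). It runs from day 4 to 4 + 6 = day 10.
Figure drafting waits on analysis (finishes day 10), so it starts at day 10 and finishes at 10 + 5 = day 15.
Revision needs all of figure drafting (finishes day 15); data collection (finishes day 4); analysis (finishes day 10). That puts its earliest start at day 15; it finishes at 15 + 1 = day 16.
Submission has to wait for revision (finishes day 16); data collection (finishes day 4); figure drafting (finishes day 15). The latest of these is day 16, so submission runs day 16 to 16 + 3 = day 19.
All tasks are finished once the last one completes. Finish times: Data collection at 4, Analysis at 10, Figure drafting at 15, Revision at 16, Submission at 19. The latest is day 19.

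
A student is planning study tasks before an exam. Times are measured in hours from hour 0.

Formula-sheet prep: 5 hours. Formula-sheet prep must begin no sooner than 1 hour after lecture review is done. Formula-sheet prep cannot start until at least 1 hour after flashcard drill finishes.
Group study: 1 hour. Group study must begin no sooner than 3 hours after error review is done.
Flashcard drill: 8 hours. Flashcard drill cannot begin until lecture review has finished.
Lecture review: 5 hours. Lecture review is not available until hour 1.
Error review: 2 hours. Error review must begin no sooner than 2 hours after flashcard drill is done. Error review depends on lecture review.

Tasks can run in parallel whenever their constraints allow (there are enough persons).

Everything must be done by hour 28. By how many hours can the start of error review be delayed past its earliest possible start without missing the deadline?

6

Lecture review waits on its own release at hour 1, so it starts at hour 1 and finishes at 1 + 5 = hour 6.
After lecture review (finishes hour 6), flashcard drill can start at hour 6 and finishes at hour 14.
Error review cannot start until flashcard drill (finishes hour 14, plus 2-hour gap → hour 16); lecture review (finishes hour 6). The controlling bound is hour 16, so error review finishes at 16 + 2 = hour 18.

Working backward from the deadline:
Group study must finish by hour 28; it takes 1 hour, so it must start by 28 − 1 = hour 27.
Error review has to be done before group study (must start by hour 27, minus 3-hour gap → hour 24). That means finishing by hour 24, i.e. starting by 24 − 2 = hour 22.
So error review can start as early as hour 16 and as late as hour 22, giving 22 − 16 = 6 hours of slack.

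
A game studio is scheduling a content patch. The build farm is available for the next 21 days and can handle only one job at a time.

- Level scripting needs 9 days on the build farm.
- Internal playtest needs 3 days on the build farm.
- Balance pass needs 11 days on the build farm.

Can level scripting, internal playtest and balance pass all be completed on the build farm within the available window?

Running back to back, the jobs need 9 + 3 + 11 = 23 days on the build farm.
Since 23 > 21, they cannot all fit.

No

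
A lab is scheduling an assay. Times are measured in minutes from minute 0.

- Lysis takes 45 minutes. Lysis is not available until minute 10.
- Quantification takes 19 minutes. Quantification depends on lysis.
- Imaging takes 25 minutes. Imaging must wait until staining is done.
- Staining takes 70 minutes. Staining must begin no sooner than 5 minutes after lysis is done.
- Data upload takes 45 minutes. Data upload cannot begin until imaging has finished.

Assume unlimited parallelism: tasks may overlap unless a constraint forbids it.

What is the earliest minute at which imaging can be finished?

155

Lysis waits on its own release at minute 10, so it starts at minute 10 and finishes at 10 + 45 = minute 55.
Staining cannot begin until lysis (finishes minute 55, plus 5-minute gap → minute 60). It runs from minute 60 to 60 + 70 = minute 130.
Imaging waits on staining (finishes minute 130), so it starts at minute 130 and finishes at 130 + 25 = minute 155.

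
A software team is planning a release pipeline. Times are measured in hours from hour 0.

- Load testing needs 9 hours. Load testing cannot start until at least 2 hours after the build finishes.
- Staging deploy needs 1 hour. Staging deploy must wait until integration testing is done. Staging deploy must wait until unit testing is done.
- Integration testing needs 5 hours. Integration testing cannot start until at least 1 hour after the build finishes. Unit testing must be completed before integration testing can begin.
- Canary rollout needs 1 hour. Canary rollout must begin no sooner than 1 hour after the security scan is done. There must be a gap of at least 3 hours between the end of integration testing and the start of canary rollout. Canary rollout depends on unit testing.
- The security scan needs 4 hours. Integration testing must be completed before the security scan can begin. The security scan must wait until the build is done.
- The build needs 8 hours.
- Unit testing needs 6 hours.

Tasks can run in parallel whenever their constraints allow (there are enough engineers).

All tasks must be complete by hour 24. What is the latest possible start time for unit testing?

7

Nothing follows canary rollout; the deadline of hour 24 is its only limit. It must start by 24 − 1 = hour 23.
The security scan must finish before canary rollout (must start by hour 23, minus 1-hour gap → hour 22). With a 4-hour duration, the security scan must start by 22 − 4 = hour 18.
To finish by hour 24, staging deploy (duration 1) must start no later than hour 23.
For integration testing: the security scan (must start by hour 18); staging deploy (must start by hour 23); canary rollout (must start by hour 23, minus 3-hour gap → hour 20). The most restrictive is hour 18; with a 5-hour duration, integration testing must start by hour 13.
For unit testing: integration testing (must start by hour 13); staging deploy (must start by hour 23); canary rollout (must start by hour 23). The most restrictive is hour 13; with a 6-hour duration, unit testing must start by hour 7.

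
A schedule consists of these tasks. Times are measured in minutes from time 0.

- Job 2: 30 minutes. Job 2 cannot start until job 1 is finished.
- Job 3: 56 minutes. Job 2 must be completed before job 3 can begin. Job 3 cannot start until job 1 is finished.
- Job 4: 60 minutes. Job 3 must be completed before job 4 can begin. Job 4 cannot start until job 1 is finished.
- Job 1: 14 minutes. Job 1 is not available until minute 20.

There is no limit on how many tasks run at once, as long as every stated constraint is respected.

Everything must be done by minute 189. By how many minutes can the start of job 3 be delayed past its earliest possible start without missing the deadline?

Job 1 waits on its own release at minute 20, so it starts at minute 20 and finishes at 20 + 14 = minute 34.
Job 2 cannot begin until job 1 (finishes minute 34). It runs from minute 34 to 34 + 30 = minute 64.
For job 3: job 2 (finishes minute 64); job 1 (finishes minute 34). Taking the maximum gives a start of minute 64, and it finishes at 64 + 56 = minute 120.

Working backward from the deadline:
Nothing follows job 4; the deadline of minute 189 is its only limit. It must start by 189 − 60 = minute 129.
Job 3 feeds into job 4 (must start by minute 129); so job 3 must finish by minute 129 and therefore start by minute 73.
So job 3 can start as early as minute 64 and as late as minute 73, giving 73 − 64 = 9 minutes of slack.

9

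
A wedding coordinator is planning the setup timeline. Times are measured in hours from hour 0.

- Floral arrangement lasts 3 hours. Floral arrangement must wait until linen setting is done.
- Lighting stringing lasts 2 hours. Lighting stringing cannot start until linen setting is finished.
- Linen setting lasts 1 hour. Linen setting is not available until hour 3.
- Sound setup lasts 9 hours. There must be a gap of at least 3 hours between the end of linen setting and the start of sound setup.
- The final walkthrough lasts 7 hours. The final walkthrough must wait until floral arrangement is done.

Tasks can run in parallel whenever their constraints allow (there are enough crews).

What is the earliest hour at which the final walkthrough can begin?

Linen setting waits on its own release at hour 3, so it starts at hour 3 and finishes at 3 + 1 = hour 4.
After linen setting (finishes hour 4), floral arrangement can start at hour 4 and finishes at hour 7.
The final walkthrough waits on floral arrangement (finishes hour 7), so the earliest it can start is hour 7.

7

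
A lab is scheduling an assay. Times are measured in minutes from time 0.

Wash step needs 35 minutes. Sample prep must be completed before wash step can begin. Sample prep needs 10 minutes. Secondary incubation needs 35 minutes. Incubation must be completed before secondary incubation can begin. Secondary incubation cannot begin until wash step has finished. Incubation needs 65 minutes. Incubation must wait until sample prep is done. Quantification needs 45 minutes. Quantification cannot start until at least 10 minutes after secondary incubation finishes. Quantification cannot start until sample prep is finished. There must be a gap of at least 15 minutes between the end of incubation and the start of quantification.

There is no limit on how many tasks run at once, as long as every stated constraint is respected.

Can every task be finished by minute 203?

Yes

Sample prep has no prerequisites, so it starts at minute 0 and finishes at minute 10.
Wash step cannot begin until sample prep (finishes minute 10). It runs from minute 10 to 10 + 35 = minute 45.
After sample prep (finishes minute 10), incubation can start at minute 10 and finishes at minute 75.
For secondary incubation: incubation (finishes minute 75); wash step (finishes minute 45). Taking the maximum gives a start of minute 75, and it finishes at 75 + 35 = minute 110.
Quantification cannot start until secondary incubation (finishes minute 110, plus 10-minute gap → minute 120); sample prep (finishes minute 10); incubation (finishes minute 75, plus 15-minute gap → minute 90). The controlling bound is minute 120, so quantification finishes at 120 + 45 = minute 165.
Every task is finished by minute 165, which is no later than the deadline of 203, so the schedule is feasible.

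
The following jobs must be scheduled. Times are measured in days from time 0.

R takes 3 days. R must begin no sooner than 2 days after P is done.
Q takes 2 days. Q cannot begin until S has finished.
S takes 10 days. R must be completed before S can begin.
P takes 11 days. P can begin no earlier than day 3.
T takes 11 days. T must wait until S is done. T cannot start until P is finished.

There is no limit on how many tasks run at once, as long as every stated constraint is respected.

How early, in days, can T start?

29

After its own release at day 3, P can start at day 3 and finishes at day 14.
After P (finishes day 14, plus 2-day gap → day 16), R can start at day 16 and finishes at day 19.
After R (finishes day 19), S can start at day 19 and finishes at day 29.
T waits on S (finishes day 29); P (finishes day 14). The latest of these is day 29, which is the earliest T can start.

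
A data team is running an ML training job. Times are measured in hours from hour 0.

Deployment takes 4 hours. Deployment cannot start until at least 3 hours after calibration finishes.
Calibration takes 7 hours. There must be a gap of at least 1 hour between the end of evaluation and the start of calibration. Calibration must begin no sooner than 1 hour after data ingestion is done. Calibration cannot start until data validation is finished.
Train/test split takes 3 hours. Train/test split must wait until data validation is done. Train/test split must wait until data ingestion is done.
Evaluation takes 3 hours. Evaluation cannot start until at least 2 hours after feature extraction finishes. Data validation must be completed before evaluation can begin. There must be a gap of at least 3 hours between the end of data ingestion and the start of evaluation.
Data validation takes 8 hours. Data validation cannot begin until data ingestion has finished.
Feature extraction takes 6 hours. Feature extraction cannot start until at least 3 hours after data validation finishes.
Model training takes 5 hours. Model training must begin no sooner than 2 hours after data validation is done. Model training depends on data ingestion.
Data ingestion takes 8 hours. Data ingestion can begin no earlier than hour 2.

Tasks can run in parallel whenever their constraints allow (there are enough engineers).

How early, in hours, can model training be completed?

Data ingestion waits on its own release at hour 2, so it starts at hour 2 and finishes at 2 + 8 = hour 10.
Data validation cannot begin until data ingestion (finishes hour 10). It runs from hour 10 to 10 + 8 = hour 18.
Model training needs all of data validation (finishes hour 18, plus 2-hour gap → hour 20); data ingestion (finishes hour 10). That puts its earliest start at hour 20; it finishes at 20 + 5 = hour 25.

25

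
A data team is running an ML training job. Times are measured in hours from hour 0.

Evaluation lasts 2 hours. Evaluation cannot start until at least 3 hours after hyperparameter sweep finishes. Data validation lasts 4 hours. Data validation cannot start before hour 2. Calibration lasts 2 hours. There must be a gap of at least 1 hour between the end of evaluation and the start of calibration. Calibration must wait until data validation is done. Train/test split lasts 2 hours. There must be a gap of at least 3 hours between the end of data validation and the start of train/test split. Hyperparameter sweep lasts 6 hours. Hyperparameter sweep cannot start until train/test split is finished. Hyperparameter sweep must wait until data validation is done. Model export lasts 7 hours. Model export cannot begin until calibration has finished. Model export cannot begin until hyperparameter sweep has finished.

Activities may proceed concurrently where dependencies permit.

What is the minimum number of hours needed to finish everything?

After its own release at hour 2, data validation can start at hour 2 and finishes at hour 6.
Train/test split cannot begin until data validation (finishes hour 6, plus 3-hour gap → hour 9). It runs from hour 9 to 9 + 2 = hour 11.
For hyperparameter sweep: train/test split (finishes hour 11); data validation (finishes hour 6). Taking the maximum gives a start of hour 11, and it finishes at 11 + 6 = hour 17.
Evaluation cannot begin until hyperparameter sweep (finishes hour 17, plus 3-hour gap → hour 20). It runs from hour 20 to 20 + 2 = hour 22.
Calibration has to wait for evaluation (finishes hour 22, plus 1-hour gap → hour 23); data validation (finishes hour 6). The latest of these is hour 23, so calibration runs hour 23 to 23 + 2 = hour 25.
Model export cannot start until calibration (finishes hour 25); hyperparameter sweep (finishes hour 17). The controlling bound is hour 25, so model export finishes at 25 + 7 = hour 32.
All tasks are finished once the last one completes. Finish times: Data validation at 6, Train/test split at 11, Hyperparameter sweep at 17, Evaluation at 22, Calibration at 25, Model export at 32. The latest is hour 32.

32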